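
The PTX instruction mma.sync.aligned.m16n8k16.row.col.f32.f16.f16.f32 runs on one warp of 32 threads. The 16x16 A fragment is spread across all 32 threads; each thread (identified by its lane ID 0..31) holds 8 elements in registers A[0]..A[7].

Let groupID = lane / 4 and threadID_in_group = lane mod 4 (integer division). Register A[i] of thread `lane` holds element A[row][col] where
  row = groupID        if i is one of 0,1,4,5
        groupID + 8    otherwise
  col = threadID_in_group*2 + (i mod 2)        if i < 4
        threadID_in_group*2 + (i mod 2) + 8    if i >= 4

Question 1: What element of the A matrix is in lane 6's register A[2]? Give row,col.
L=6⇒gr=6>>2=1, th=6&3=2
[2]⇒row 1+8=9  col 2·2+0+0=4

9,4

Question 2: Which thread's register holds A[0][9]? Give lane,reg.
0,5

r:0=>grp=0,rB=0  c:9=>cB=1,tig=0,lo=1
L=0*4+0=0  i=1*4+0*2+1=5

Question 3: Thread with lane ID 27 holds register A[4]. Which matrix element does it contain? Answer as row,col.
6,14

27: gid=6,tid=3
[4] (6+0,3*2+0+8) = (6,14)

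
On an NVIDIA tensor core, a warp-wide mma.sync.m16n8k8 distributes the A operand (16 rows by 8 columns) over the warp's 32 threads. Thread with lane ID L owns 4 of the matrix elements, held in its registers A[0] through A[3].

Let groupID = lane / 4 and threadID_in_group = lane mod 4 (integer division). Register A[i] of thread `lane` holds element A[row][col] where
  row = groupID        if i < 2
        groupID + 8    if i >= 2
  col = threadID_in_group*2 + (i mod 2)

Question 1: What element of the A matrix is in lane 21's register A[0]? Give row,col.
5,2

lane 21: gid=5 (21/4), tid=1 (21%4)
i=0: r=5+0=5, c=1*2+0=2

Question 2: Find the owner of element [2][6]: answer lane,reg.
r:2=>grp=2,rB=0  c:6=>tig=3,lo=0
L=2*4+3=11  i=0*2+0=0

11,0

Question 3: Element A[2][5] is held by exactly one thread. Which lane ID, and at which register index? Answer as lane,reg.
10,1

r=2→G=2,rhi=0  c=5→T=2,p=1
L=2*4+2=10  i=0*2+1=1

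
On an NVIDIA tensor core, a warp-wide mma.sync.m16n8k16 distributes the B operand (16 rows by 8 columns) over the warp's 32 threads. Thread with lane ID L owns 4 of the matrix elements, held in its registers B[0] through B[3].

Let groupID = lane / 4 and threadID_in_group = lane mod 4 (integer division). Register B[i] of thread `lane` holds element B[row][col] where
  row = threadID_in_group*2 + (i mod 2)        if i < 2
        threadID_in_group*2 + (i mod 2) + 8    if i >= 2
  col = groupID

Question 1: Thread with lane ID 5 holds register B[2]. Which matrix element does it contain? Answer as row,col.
10,1

L=5->g=5>>2=1, t=5&3=1
[2]->row 1·2+0+8=10  col g=1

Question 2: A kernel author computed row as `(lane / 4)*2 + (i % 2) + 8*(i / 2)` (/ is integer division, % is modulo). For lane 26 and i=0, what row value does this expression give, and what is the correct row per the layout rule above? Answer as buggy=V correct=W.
`(lane / 4)*2 + (i % 2) + 8*(i / 2)`[26,0]->12
L=26->gid=26>>2=6, tid=26&3=2
[0]->row 2·2+0+0=4  col gid=6
row: 12 vs 4

buggy=12 correct=4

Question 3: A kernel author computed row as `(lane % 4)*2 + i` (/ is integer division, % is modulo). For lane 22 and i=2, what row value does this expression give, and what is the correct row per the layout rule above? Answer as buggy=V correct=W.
`(lane % 4)*2 + i`[22,2]=>6
lane 22: grp=5 (22/4), tig=2 (22%4)
i=2: r=2*2+0+8=12, c=grp=5
row: 6 vs 12

buggy=6 correct=12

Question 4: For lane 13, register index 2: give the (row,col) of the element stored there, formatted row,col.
L=13->gid=13>>2=3, tid=13&3=1
[2]->row 1·2+0+8=10  col gid=3

10,3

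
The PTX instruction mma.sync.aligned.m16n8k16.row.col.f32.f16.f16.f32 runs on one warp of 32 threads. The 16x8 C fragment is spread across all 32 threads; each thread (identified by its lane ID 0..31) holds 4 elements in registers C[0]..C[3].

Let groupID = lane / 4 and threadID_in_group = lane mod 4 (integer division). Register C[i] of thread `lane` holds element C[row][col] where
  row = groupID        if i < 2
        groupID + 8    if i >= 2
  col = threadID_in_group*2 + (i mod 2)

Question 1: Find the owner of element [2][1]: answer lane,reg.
r=2→G=2,rhi=0  c=1→T=0,p=1
L=2*4+0=8  i=0*2+1=1

8,1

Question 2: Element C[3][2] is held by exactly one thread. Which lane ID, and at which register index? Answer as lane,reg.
13,0

r=3->g=3,rb=0  c=2->t=1,b0=0
L=3*4+1=13  i=0*2+0=0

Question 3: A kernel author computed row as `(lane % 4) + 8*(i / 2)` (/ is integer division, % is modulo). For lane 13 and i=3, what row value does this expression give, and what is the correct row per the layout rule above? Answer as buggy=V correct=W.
buggy=9 correct=11

`(lane % 4) + 8*(i / 2)`[13,3]=>9
L=13=>grp=13>>2=3, tig=13&3=1
[3]=>row 3+8=11  col 1·2+1=3
row: 9 vs 11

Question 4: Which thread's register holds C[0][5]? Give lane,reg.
2,1

r=0→G=0,rhi=0  c=5→T=2,p=1
L=0*4+2=2  i=0*2+1=1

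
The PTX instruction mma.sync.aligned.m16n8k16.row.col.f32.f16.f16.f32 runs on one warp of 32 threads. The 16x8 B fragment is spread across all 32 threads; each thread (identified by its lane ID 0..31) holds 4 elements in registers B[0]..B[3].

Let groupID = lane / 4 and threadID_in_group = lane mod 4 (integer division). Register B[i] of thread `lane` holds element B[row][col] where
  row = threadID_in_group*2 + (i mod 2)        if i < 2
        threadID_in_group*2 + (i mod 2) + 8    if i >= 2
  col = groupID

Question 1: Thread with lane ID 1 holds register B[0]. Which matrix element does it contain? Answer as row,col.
lane 1→1/4=0, 1 mod 4=1
i=0  r:2·1+0+0→2  c:0

2,0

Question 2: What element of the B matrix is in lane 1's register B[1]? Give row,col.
lane 1: gid=0 (1/4), tid=1 (1%4)
i=1: r=1*2+1+0=3, c=gid=0

3,0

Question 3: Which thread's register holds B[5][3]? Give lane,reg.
c=3⇒gr=3  r=5⇒Rb=0,th=2,odd=1
L=3*4+2=14  i=0*2+1=1

14,1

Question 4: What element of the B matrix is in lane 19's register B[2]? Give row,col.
lane 19: grp=4 (19/4), tig=3 (19%4)
i=2: r=3*2+0+8=14, c=grp=4

14,4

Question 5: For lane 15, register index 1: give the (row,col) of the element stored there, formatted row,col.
15: gid=3,tid=3
[1] (3*2+1+0,3) = (7,3)

7,3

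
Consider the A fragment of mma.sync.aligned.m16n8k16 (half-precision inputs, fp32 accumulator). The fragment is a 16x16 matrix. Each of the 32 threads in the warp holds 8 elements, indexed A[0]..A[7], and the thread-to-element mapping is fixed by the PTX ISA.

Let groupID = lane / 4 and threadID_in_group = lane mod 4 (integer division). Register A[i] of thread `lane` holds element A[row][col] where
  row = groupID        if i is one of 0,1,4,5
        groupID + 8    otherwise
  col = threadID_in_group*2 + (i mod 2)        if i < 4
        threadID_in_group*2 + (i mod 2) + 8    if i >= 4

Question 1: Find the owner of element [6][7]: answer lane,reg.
r=6->g=6,rb=0  c=7->cb=0,t=3,b0=1
L=6*4+3=27  i=0*4+0*2+1=1

27,1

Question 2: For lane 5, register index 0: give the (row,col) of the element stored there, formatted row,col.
L=5⇒gr=5>>2=1, th=5&3=1
[0]⇒row 1+0=1  col 1·2+0+0=2

1,2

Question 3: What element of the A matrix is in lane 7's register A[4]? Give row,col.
1,14

lane 7->7/4=1, 7 mod 4=3
i=4  r:1+0->1  c:2·3+0+8->14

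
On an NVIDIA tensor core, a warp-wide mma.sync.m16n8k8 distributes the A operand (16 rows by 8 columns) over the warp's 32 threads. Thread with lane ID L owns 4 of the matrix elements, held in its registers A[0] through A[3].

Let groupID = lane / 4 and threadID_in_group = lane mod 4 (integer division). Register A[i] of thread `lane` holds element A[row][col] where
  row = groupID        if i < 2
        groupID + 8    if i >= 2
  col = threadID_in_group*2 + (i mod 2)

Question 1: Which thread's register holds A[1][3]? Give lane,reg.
5,1

r:1=>grp=1,rB=0  c:3=>tig=1,lo=1
L=1*4+1=5  i=0*2+1=1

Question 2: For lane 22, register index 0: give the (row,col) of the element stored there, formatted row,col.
lane 22: g=5 (22/4), t=2 (22%4)
i=0: r=5+0=5, c=2*2+0=4

5,4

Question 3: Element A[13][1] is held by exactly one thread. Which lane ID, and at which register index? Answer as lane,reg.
r=13⇒gr=5,Rb=1  c=1⇒th=0,odd=1
L=5*4+0=20  i=1*2+1=3

20,3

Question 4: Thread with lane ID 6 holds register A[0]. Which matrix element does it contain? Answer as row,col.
1,4

lane 6⇒6/4=1, 6 mod 4=2
i=0  r:1+0⇒1  c:2·2+0⇒4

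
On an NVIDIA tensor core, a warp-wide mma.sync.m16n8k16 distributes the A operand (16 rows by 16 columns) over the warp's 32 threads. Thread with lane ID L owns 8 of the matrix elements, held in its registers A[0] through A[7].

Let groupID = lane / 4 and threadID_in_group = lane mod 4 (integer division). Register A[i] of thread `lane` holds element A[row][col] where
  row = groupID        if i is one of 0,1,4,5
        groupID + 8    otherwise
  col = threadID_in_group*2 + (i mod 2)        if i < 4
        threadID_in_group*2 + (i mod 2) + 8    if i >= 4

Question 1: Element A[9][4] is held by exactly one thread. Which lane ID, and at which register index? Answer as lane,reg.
6,2

r=9→G=1,rhi=1  c=4→chi=0,T=2,p=0
L=1*4+2=6  i=0*4+1*2+0=2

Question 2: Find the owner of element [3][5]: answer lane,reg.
14,1

r=3→G=3,rhi=0  c=5→chi=0,T=2,p=1
L=3*4+2=14  i=0*4+0*2+1=1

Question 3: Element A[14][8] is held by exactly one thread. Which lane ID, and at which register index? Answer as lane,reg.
r=14⇒gr=6,Rb=1  c=8⇒Cb=1,th=0,odd=0
L=6*4+0=24  i=1*4+1*2+0=6

24,6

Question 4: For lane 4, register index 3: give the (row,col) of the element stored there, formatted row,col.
9,1

L=4⇒gr=4>>2=1, th=4&3=0
[3]⇒row 1+8=9  col 0·2+1+0=1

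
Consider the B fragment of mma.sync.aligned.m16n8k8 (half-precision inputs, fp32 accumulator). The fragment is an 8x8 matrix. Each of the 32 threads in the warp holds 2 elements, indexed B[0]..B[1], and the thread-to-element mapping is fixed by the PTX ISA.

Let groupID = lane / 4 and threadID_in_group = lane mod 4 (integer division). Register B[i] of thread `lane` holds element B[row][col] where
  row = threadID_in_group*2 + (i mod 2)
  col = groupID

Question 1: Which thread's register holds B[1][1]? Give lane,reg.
4,1

c=1⇒gr=1  r=1⇒th=0,odd=1
L=1*4+0=4  i=1=1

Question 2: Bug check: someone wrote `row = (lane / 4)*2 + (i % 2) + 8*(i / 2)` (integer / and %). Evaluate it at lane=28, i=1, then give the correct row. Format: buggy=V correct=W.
`(lane / 4)*2 + (i % 2) + 8*(i / 2)`[28,1]⇒15
lane 28: gr=7 (28/4), th=0 (28%4)
i=1: r=0*2+1=1, c=gr=7
row: 15 vs 1

buggy=15 correct=1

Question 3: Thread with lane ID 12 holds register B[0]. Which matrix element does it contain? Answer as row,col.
12: grp=3,tig=0
[0] (0*2+0,3) = (0,3)

0,3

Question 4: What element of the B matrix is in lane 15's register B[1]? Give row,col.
L=15=>grp=15>>2=3, tig=15&3=3
[1]=>row 3·2+1=7  col grp=3

7,3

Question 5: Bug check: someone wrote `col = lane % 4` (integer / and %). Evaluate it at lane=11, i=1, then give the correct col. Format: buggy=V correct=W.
buggy=3 correct=2

`lane % 4`[11,1]⇒3
11: gr=2,th=3
[1] (3*2+1,2) = (7,2)
col: 3 vs 2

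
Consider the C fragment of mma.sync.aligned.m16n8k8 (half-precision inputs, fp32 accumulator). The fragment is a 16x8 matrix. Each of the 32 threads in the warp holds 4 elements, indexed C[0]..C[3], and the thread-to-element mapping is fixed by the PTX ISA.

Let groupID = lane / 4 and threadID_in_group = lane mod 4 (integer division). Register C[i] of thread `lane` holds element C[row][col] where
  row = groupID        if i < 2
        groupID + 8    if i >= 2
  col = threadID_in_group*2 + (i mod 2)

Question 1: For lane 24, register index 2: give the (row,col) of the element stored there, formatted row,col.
14,0

lane 24: gr=6 (24/4), th=0 (24%4)
i=2: r=6+8=14, c=0*2+0=0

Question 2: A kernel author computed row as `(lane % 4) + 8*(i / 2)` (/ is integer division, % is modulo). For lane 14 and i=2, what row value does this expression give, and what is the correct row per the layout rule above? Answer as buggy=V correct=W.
buggy=10 correct=11

`(lane % 4) + 8*(i / 2)`[14,2]->10
lane 14->14/4=3, 14 mod 4=2
i=2  r:3+8->11  c:2·2+0->4
row: 10 vs 11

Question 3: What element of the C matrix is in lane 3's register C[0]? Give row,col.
0,6

3: gid=0,tid=3
[0] (0+0,3*2+0) = (0,6)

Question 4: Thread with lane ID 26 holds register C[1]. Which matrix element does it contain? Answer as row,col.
6,5

L=26→G=26>>2=6, T=26&3=2
[1]→row 6+0=6  col 2·2+1=5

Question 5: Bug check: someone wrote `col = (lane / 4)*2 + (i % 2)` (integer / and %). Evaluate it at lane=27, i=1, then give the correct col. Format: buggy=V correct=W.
buggy=13 correct=7

`(lane / 4)*2 + (i % 2)`[27,1]->13
27: gid=6,tid=3
[1] (6+0,3*2+1) = (6,7)
col: 13 vs 7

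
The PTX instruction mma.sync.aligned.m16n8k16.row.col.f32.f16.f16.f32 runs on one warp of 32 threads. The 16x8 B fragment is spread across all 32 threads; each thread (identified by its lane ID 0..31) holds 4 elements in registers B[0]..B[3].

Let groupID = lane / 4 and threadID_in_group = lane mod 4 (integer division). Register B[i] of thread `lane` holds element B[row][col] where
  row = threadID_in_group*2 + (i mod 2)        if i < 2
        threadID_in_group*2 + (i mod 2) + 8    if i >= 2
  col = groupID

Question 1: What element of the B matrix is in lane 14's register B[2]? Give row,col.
12,3

14: gr=3,th=2
[2] (2*2+0+8,3) = (12,3)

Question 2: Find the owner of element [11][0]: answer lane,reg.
c:0=>grp=0  r:11=>rB=1,tig=1,lo=1
L=0*4+1=1  i=1*2+1=3

1,3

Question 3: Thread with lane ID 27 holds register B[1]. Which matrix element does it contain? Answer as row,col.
L=27=>grp=27>>2=6, tig=27&3=3
[1]=>row 3·2+1+0=7  col grp=6

7,6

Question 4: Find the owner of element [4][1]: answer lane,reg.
c: 1->gid=1  r: 4->r8=0,tid=2,i&1=0
L=1*4+2=6  i=0*2+0=0

6,0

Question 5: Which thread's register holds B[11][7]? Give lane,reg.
c=7->g=7  r=11->rb=1,t=1,b0=1
L=7*4+1=29  i=1*2+1=3

29,3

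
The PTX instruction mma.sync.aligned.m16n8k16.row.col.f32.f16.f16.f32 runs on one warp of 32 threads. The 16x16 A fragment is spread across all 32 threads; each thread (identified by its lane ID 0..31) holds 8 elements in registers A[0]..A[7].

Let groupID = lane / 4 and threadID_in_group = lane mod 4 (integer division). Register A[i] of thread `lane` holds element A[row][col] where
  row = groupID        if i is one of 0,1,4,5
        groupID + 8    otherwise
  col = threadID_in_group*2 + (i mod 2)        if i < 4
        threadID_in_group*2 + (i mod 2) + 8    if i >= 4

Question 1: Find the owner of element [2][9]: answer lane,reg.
8,5

r=2⇒gr=2,Rb=0  c=9⇒Cb=1,th=0,odd=1
L=2*4+0=8  i=1*4+0*2+1=5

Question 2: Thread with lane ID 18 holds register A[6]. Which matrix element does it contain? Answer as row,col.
lane 18: g=4 (18/4), t=2 (18%4)
i=6: r=4+8=12, c=2*2+0+8=12

12,12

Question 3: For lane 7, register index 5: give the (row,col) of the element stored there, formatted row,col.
lane 7: G=1 (7/4), T=3 (7%4)
i=5: r=1+0=1, c=3*2+1+8=15

1,15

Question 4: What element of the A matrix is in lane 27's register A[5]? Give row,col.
6,15

27: grp=6,tig=3
[5] (6+0,3*2+1+8) = (6,15)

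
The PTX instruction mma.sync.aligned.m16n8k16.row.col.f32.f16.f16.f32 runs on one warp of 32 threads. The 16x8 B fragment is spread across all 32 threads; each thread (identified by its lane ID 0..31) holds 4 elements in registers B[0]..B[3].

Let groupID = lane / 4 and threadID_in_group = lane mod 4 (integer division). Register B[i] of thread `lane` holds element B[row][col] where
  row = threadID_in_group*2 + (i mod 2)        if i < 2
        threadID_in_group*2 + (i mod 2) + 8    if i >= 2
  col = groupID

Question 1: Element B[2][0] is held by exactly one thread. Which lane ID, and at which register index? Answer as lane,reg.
c=0→G=0  r=2→rhi=0,T=1,p=0
L=0*4+1=1  i=0*2+0=0

1,0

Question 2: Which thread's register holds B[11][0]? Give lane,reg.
1,3

c=0→G=0  r=11→rhi=1,T=1,p=1
L=0*4+1=1  i=1*2+1=3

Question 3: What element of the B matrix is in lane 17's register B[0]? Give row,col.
17: grp=4,tig=1
[0] (1*2+0+0,4) = (2,4)

2,4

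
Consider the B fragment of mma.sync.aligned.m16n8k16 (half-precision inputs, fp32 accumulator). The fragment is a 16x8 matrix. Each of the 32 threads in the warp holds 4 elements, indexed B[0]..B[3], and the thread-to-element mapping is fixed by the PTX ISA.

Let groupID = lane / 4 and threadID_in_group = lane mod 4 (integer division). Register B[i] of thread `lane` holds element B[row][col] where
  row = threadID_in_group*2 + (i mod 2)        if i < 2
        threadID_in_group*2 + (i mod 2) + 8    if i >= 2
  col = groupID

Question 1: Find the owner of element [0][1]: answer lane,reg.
4,0

c=1->g=1  r=0->rb=0,t=0,b0=0
L=1*4+0=4  i=0*2+0=0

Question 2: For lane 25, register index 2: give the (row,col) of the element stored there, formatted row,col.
25: G=6,T=1
[2] (1*2+0+8,6) = (10,6)

10,6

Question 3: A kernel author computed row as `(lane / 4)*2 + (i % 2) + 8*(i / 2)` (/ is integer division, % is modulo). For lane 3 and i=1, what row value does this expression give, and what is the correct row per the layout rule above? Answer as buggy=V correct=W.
`(lane / 4)*2 + (i % 2) + 8*(i / 2)`[3,1]->1
lane 3->3/4=0, 3 mod 4=3
i=1  r:2·3+1+0->7  c:0
row: 1 vs 7

buggy=1 correct=7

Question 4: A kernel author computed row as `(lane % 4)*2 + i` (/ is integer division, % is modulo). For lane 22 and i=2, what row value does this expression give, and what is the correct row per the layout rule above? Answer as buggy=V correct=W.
`(lane % 4)*2 + i`[22,2]=>6
22: grp=5,tig=2
[2] (2*2+0+8,5) = (12,5)
row: 6 vs 12

buggy=6 correct=12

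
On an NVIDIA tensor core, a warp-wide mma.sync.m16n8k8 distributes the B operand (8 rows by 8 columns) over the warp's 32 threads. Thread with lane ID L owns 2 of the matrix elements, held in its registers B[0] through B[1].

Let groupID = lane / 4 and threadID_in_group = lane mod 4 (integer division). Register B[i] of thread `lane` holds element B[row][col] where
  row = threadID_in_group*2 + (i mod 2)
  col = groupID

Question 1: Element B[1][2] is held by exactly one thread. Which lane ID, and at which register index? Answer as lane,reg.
c=2->g=2  r=1->t=0,b0=1
L=2*4+0=8  i=1=1

8,1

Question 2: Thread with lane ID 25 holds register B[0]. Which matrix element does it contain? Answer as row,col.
25: gr=6,th=1
[0] (1*2+0,6) = (2,6)

2,6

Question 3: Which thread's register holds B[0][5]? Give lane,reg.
c=5→G=5  r=0→T=0,p=0
L=5*4+0=20  i=0=0

20,0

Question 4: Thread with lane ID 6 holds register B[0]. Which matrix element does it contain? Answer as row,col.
4,1

L=6->g=6>>2=1, t=6&3=2
[0]->row 2·2+0=4  col g=1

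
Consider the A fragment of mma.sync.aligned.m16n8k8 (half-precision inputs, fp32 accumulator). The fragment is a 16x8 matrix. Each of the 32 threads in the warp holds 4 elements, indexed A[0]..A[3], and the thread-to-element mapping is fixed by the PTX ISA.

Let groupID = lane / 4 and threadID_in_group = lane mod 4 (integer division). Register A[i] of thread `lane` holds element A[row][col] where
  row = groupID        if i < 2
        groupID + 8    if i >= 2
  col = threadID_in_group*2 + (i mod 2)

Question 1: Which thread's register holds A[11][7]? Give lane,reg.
r=11⇒gr=3,Rb=1  c=7⇒th=3,odd=1
L=3*4+3=15  i=1*2+1=3

15,3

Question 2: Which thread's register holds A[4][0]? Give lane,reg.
16,0

r: 4->gid=4,r8=0  c: 0->tid=0,i&1=0
L=4*4+0=16  i=0*2+0=0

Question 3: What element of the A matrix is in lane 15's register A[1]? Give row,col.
15: G=3,T=3
[1] (3+0,3*2+1) = (3,7)

3,7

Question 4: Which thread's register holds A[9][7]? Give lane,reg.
r: 9->gid=1,r8=1  c: 7->tid=3,i&1=1
L=1*4+3=7  i=1*2+1=3

7,3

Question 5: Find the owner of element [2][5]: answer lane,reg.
10,1

r: 2->gid=2,r8=0  c: 5->tid=2,i&1=1
L=2*4+2=10  i=0*2+1=1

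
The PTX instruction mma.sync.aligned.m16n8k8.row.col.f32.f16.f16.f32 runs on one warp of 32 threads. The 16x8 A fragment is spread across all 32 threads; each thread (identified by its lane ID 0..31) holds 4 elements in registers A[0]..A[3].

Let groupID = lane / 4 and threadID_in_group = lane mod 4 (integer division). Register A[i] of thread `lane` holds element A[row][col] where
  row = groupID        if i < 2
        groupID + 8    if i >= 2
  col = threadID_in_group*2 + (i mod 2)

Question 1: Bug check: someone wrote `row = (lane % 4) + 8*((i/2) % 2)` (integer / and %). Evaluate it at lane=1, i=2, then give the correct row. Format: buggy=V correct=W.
`(lane % 4) + 8*((i/2) % 2)`[1,2]->9
lane 1->1/4=0, 1 mod 4=1
i=2  r:0+8->8  c:2·1+0->2
row: 9 vs 8

buggy=9 correct=8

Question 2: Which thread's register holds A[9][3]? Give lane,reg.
5,3

r: 9->gid=1,r8=1  c: 3->tid=1,i&1=1
L=1*4+1=5  i=1*2+1=3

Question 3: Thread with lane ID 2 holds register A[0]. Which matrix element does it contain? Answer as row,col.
2: G=0,T=2
[0] (0+0,2*2+0) = (0,4)

0,4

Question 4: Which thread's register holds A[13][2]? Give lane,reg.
r:13=>grp=5,rB=1  c:2=>tig=1,lo=0
L=5*4+1=21  i=1*2+0=2

21,2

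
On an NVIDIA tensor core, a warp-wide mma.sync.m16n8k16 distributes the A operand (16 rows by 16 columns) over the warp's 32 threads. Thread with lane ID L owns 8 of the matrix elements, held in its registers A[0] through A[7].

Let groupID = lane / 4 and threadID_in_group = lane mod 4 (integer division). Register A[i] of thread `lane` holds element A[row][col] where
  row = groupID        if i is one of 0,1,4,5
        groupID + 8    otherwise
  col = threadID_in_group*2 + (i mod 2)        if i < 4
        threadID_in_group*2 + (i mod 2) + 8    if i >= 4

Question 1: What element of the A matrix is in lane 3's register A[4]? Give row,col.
3: gr=0,th=3
[4] (0+0,3*2+0+8) = (0,14)

0,14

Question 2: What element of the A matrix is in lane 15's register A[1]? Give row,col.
15: g=3,t=3
[1] (3+0,3*2+1+0) = (3,7)

3,7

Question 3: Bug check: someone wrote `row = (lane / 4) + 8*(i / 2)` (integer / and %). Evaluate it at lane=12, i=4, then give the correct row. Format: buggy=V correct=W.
buggy=19 correct=3

`(lane / 4) + 8*(i / 2)`[12,4]⇒19
lane 12: gr=3 (12/4), th=0 (12%4)
i=4: r=3+0=3, c=0*2+0+8=8
row: 19 vs 3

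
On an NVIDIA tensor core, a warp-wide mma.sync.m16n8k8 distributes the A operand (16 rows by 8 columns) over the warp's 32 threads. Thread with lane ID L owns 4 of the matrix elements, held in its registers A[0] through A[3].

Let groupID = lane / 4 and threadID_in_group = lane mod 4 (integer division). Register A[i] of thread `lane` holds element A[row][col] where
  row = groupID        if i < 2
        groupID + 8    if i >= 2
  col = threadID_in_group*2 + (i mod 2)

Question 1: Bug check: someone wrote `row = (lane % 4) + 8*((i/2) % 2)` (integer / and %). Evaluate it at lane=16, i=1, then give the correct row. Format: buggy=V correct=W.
`(lane % 4) + 8*((i/2) % 2)`[16,1]→0
16: G=4,T=0
[1] (4+0,0*2+1) = (4,1)
row: 0 vs 4

buggy=0 correct=4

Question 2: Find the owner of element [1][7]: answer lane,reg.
r:1=>grp=1,rB=0  c:7=>tig=3,lo=1
L=1*4+3=7  i=0*2+1=1

7,1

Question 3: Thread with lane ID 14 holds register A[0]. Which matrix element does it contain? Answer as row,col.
3,4

L=14->g=14>>2=3, t=14&3=2
[0]->row 3+0=3  col 2·2+0=4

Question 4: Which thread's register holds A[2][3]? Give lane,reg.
r=2⇒gr=2,Rb=0  c=3⇒th=1,odd=1
L=2*4+1=9  i=0*2+1=1

9,1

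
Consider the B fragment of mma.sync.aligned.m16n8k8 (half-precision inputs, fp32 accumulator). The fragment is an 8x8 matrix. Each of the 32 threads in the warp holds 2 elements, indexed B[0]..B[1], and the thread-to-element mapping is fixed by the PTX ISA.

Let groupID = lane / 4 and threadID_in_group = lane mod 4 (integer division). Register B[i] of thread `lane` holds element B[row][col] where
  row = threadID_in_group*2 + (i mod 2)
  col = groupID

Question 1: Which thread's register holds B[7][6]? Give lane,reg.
27,1

c:6=>grp=6  r:7=>tig=3,lo=1
L=6*4+3=27  i=1=1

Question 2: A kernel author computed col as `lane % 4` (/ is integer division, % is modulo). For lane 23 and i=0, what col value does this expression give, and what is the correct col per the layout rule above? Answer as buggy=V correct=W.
buggy=3 correct=5

`lane % 4`[23,0]->3
L=23->gid=23>>2=5, tid=23&3=3
[0]->row 3·2+0=6  col gid=5
col: 3 vs 5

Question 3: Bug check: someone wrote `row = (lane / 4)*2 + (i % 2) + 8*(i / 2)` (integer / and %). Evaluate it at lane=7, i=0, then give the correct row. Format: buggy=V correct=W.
buggy=2 correct=6

`(lane / 4)*2 + (i % 2) + 8*(i / 2)`[7,0]->2
L=7->gid=7>>2=1, tid=7&3=3
[0]->row 3·2+0=6  col gid=1
row: 2 vs 6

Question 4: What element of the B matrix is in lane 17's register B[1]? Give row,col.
lane 17⇒17/4=4, 17 mod 4=1
i=1  r:2·1+1⇒3  c:4

3,4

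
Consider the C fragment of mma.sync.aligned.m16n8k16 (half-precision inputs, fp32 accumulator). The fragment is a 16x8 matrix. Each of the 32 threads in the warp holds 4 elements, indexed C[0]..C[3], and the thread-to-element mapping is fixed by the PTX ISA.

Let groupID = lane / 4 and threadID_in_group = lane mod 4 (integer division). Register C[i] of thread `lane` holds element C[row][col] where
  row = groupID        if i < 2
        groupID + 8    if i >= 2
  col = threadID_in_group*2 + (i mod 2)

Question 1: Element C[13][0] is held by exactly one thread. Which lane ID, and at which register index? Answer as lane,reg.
r:13=>grp=5,rB=1  c:0=>tig=0,lo=0
L=5*4+0=20  i=1*2+0=2

20,2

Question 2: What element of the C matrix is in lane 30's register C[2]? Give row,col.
30: grp=7,tig=2
[2] (7+8,2*2+0) = (15,4)

15,4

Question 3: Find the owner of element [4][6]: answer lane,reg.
r=4⇒gr=4,Rb=0  c=6⇒th=3,odd=0
L=4*4+3=19  i=0*2+0=0

19,0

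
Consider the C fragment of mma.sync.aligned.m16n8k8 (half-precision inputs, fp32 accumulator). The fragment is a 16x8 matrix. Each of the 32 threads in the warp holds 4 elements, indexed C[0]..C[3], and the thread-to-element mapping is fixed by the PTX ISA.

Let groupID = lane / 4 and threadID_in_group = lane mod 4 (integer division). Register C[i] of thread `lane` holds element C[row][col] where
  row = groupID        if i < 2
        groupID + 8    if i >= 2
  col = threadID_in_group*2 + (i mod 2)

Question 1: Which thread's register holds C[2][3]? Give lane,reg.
r:2=>grp=2,rB=0  c:3=>tig=1,lo=1
L=2*4+1=9  i=0*2+1=1

9,1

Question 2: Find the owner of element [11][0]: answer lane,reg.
r=11→G=3,rhi=1  c=0→T=0,p=0
L=3*4+0=12  i=1*2+0=2

12,2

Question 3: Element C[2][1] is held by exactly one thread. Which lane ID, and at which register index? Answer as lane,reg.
8,1

r: 2->gid=2,r8=0  c: 1->tid=0,i&1=1
L=2*4+0=8  i=0*2+1=1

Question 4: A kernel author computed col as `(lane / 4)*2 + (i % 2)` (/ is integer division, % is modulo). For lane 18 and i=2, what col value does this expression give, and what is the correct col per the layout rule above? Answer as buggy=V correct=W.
`(lane / 4)*2 + (i % 2)`[18,2]=>8
L=18=>grp=18>>2=4, tig=18&3=2
[2]=>row 4+8=12  col 2·2+0=4
col: 8 vs 4

buggy=8 correct=4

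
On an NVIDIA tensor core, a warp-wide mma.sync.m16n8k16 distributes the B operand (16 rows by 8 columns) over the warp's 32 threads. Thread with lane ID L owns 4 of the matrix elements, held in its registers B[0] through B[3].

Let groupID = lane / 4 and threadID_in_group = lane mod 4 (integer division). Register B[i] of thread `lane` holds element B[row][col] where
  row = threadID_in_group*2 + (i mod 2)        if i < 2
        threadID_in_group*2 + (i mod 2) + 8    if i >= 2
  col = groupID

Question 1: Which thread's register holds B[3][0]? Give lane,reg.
c=0→G=0  r=3→rhi=0,T=1,p=1
L=0*4+1=1  i=0*2+1=1

1,1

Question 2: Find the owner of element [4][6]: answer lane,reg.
c: 6->gid=6  r: 4->r8=0,tid=2,i&1=0
L=6*4+2=26  i=0*2+0=0

26,0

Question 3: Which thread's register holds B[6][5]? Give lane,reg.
23,0

c=5⇒gr=5  r=6⇒Rb=0,th=3,odd=0
L=5*4+3=23  i=0*2+0=0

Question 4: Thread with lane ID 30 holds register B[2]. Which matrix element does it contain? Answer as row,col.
12,7

lane 30: g=7 (30/4), t=2 (30%4)
i=2: r=2*2+0+8=12, c=g=7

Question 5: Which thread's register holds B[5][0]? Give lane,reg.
2,1

c=0->g=0  r=5->rb=0,t=2,b0=1
L=0*4+2=2  i=0*2+1=1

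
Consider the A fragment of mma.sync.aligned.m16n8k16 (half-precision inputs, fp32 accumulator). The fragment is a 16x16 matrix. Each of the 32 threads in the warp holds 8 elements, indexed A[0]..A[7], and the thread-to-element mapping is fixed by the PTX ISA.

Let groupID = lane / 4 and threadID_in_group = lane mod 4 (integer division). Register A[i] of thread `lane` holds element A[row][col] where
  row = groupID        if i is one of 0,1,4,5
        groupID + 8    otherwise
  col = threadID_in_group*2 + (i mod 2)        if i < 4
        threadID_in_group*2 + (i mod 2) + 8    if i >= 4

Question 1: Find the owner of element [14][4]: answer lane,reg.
r: 14->gid=6,r8=1  c: 4->c8=0,tid=2,i&1=0
L=6*4+2=26  i=0*4+1*2+0=2

26,2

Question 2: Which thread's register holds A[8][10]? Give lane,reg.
r=8⇒gr=0,Rb=1  c=10⇒Cb=1,th=1,odd=0
L=0*4+1=1  i=1*4+1*2+0=6

1,6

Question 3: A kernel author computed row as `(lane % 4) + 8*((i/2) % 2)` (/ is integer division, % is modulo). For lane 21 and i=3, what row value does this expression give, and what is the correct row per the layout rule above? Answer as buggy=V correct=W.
buggy=9 correct=13

`(lane % 4) + 8*((i/2) % 2)`[21,3]->9
lane 21: g=5 (21/4), t=1 (21%4)
i=3: r=5+8=13, c=1*2+1+0=3
row: 9 vs 13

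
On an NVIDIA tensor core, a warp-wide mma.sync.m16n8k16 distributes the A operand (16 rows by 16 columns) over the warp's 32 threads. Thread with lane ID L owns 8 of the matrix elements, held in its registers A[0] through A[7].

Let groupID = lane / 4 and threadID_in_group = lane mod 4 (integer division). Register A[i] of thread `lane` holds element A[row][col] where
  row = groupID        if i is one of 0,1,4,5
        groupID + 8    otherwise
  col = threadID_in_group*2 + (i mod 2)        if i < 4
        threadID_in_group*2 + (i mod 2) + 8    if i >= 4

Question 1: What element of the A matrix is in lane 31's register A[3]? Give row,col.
lane 31: gr=7 (31/4), th=3 (31%4)
i=3: r=7+8=15, c=3*2+1+0=7

15,7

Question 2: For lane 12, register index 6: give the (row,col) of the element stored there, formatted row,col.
lane 12: gr=3 (12/4), th=0 (12%4)
i=6: r=3+8=11, c=0*2+0+8=8

11,8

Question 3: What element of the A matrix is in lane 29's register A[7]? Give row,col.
15,11

29: grp=7,tig=1
[7] (7+8,1*2+1+8) = (15,11)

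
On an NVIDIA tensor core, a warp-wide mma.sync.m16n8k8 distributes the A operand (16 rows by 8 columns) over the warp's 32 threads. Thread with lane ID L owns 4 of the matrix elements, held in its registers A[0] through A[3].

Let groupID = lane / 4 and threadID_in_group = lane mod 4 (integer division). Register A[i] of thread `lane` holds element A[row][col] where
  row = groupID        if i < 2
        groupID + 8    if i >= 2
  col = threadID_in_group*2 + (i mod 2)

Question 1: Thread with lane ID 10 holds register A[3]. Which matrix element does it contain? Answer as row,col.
10,5

lane 10: G=2 (10/4), T=2 (10%4)
i=3: r=2+8=10, c=2*2+1=5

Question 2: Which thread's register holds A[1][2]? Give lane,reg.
r=1⇒gr=1,Rb=0  c=2⇒th=1,odd=0
L=1*4+1=5  i=0*2+0=0

5,0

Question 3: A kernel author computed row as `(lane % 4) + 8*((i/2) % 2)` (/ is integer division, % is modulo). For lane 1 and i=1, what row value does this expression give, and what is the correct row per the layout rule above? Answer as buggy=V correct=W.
`(lane % 4) + 8*((i/2) % 2)`[1,1]=>1
lane 1=>1/4=0, 1 mod 4=1
i=1  r:0+0=>0  c:2·1+1=>3
row: 1 vs 0

buggy=1 correct=0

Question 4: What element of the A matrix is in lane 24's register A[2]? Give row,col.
lane 24: grp=6 (24/4), tig=0 (24%4)
i=2: r=6+8=14, c=0*2+0=0

14,0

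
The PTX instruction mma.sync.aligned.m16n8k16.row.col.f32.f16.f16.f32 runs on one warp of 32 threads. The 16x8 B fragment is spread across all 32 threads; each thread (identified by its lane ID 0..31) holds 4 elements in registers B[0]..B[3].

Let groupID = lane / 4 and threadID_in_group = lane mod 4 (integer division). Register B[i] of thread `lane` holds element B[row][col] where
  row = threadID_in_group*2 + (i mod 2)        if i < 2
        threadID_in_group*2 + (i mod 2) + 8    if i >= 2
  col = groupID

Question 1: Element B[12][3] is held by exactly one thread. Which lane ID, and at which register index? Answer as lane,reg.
14,2

c: 3->gid=3  r: 12->r8=1,tid=2,i&1=0
L=3*4+2=14  i=1*2+0=2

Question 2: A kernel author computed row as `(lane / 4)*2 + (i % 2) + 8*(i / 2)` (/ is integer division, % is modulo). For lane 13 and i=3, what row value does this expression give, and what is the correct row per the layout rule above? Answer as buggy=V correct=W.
`(lane / 4)*2 + (i % 2) + 8*(i / 2)`[13,3]->15
L=13->g=13>>2=3, t=13&3=1
[3]->row 1·2+1+8=11  col g=3
row: 15 vs 11

buggy=15 correct=11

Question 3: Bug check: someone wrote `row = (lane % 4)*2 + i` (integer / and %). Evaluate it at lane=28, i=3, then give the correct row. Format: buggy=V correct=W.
`(lane % 4)*2 + i`[28,3]⇒3
L=28⇒gr=28>>2=7, th=28&3=0
[3]⇒row 0·2+1+8=9  col gr=7
row: 3 vs 9

buggy=3 correct=9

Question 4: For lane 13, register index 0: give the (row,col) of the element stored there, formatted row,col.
2,3

13: gr=3,th=1
[0] (1*2+0+0,3) = (2,3)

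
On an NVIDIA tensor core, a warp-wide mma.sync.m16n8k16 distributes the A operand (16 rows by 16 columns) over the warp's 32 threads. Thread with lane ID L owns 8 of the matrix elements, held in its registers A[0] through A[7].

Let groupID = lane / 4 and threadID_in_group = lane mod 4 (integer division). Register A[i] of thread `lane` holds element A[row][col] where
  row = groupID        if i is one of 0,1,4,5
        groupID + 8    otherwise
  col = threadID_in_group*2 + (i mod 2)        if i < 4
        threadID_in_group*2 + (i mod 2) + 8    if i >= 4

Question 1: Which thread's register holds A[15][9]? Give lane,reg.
28,7

r:15=>grp=7,rB=1  c:9=>cB=1,tig=0,lo=1
L=7*4+0=28  i=1*4+1*2+1=7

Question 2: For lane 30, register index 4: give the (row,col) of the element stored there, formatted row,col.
7,12

lane 30=>30/4=7, 30 mod 4=2
i=4  r:7+0=>7  c:2·2+0+8=>12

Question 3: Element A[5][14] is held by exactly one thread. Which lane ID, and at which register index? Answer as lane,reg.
r: 5->gid=5,r8=0  c: 14->c8=1,tid=3,i&1=0
L=5*4+3=23  i=1*4+0*2+0=4

23,4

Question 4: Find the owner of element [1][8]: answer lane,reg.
r=1->g=1,rb=0  c=8->cb=1,t=0,b0=0
L=1*4+0=4  i=1*4+0*2+0=4

4,4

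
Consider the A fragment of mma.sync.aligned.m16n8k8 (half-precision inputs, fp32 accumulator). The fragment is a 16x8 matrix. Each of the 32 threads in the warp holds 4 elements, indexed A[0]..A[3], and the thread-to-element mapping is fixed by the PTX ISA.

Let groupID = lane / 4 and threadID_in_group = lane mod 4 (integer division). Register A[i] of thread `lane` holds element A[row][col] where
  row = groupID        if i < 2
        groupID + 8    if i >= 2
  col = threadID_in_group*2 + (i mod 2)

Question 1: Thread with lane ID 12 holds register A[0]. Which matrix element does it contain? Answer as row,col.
lane 12=>12/4=3, 12 mod 4=0
i=0  r:3+0=>3  c:2·0+0=>0

3,0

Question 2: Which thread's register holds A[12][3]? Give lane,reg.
17,3

r: 12->gid=4,r8=1  c: 3->tid=1,i&1=1
L=4*4+1=17  i=1*2+1=3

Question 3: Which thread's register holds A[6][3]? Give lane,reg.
r:6=>grp=6,rB=0  c:3=>tig=1,lo=1
L=6*4+1=25  i=0*2+1=1

25,1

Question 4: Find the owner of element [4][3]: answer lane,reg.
r: 4->gid=4,r8=0  c: 3->tid=1,i&1=1
L=4*4+1=17  i=0*2+1=1

17,1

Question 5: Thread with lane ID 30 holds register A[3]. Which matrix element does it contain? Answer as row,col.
15,5

L=30->gid=30>>2=7, tid=30&3=2
[3]->row 7+8=15  col 2·2+1=5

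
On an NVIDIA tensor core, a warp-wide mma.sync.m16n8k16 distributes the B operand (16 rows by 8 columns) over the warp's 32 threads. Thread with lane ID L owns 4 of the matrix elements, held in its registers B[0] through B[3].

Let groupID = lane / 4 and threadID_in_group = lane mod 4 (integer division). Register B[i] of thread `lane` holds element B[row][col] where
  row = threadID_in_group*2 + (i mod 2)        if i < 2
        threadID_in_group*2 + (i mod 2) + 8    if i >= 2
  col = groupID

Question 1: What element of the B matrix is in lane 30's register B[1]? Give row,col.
5,7

L=30→G=30>>2=7, T=30&3=2
[1]→row 2·2+1+0=5  col G=7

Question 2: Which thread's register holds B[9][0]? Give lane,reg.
c=0⇒gr=0  r=9⇒Rb=1,th=0,odd=1
L=0*4+0=0  i=1*2+1=3

0,3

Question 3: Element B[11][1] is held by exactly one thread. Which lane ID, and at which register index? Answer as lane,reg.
c: 1->gid=1  r: 11->r8=1,tid=1,i&1=1
L=1*4+1=5  i=1*2+1=3

5,3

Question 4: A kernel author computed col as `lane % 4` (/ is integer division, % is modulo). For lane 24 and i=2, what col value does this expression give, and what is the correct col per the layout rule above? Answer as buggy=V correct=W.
buggy=0 correct=6

`lane % 4`[24,2]->0
24: g=6,t=0
[2] (0*2+0+8,6) = (8,6)
col: 0 vs 6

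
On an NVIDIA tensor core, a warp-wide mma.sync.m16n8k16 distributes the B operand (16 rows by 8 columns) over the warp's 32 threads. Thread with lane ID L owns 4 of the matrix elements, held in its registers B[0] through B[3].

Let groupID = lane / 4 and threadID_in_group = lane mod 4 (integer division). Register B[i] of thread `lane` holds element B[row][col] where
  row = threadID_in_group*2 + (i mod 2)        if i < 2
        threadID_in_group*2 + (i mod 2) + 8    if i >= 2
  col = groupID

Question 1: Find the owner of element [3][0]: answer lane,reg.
c=0→G=0  r=3→rhi=0,T=1,p=1
L=0*4+1=1  i=0*2+1=1

1,1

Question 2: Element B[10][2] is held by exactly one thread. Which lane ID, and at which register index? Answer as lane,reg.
9,2

c: 2->gid=2  r: 10->r8=1,tid=1,i&1=0
L=2*4+1=9  i=1*2+0=2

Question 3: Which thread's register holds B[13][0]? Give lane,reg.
2,3

c=0⇒gr=0  r=13⇒Rb=1,th=2,odd=1
L=0*4+2=2  i=1*2+1=3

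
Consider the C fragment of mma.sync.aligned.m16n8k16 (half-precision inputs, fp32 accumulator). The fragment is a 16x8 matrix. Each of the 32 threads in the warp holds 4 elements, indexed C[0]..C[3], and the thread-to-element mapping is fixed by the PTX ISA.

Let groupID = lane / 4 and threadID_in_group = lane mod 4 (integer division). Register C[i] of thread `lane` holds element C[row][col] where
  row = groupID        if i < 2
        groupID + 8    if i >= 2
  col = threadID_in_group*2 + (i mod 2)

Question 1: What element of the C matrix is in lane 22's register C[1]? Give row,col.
5,5

lane 22: g=5 (22/4), t=2 (22%4)
i=1: r=5+0=5, c=2*2+1=5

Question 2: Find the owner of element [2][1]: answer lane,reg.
8,1

r=2→G=2,rhi=0  c=1→T=0,p=1
L=2*4+0=8  i=0*2+1=1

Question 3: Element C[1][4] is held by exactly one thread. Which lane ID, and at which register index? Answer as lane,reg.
r=1→G=1,rhi=0  c=4→T=2,p=0
L=1*4+2=6  i=0*2+0=0

6,0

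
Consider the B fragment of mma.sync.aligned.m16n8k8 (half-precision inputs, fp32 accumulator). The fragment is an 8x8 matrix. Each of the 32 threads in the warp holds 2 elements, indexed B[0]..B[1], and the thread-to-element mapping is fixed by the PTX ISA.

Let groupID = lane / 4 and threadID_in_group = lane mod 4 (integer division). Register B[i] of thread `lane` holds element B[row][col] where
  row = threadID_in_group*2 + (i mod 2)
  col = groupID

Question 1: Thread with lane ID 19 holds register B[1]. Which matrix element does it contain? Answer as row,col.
L=19→G=19>>2=4, T=19&3=3
[1]→row 3·2+1=7  col G=4

7,4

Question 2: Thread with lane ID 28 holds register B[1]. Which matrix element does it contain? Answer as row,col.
1,7

L=28->g=28>>2=7, t=28&3=0
[1]->row 0·2+1=1  col g=7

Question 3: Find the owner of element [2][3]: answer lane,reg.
c: 3->gid=3  r: 2->tid=1,i&1=0
L=3*4+1=13  i=0=0

13,0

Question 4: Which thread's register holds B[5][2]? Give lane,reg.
c=2⇒gr=2  r=5⇒th=2,odd=1
L=2*4+2=10  i=1=1

10,1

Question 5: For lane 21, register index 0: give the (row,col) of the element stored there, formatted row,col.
21: gr=5,th=1
[0] (1*2+0,5) = (2,5)

2,5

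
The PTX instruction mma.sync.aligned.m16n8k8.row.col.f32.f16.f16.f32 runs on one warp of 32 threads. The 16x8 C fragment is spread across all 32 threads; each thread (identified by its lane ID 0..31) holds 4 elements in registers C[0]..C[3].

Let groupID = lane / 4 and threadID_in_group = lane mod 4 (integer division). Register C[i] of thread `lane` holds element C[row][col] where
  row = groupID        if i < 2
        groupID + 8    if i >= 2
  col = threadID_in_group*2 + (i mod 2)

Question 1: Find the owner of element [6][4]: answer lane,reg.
r=6⇒gr=6,Rb=0  c=4⇒th=2,odd=0
L=6*4+2=26  i=0*2+0=0

26,0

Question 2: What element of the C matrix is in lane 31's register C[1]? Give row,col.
7,7

L=31=>grp=31>>2=7, tig=31&3=3
[1]=>row 7+0=7  col 3·2+1=7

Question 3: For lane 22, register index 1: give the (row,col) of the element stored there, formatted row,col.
5,5

L=22->gid=22>>2=5, tid=22&3=2
[1]->row 5+0=5  col 2·2+1=5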